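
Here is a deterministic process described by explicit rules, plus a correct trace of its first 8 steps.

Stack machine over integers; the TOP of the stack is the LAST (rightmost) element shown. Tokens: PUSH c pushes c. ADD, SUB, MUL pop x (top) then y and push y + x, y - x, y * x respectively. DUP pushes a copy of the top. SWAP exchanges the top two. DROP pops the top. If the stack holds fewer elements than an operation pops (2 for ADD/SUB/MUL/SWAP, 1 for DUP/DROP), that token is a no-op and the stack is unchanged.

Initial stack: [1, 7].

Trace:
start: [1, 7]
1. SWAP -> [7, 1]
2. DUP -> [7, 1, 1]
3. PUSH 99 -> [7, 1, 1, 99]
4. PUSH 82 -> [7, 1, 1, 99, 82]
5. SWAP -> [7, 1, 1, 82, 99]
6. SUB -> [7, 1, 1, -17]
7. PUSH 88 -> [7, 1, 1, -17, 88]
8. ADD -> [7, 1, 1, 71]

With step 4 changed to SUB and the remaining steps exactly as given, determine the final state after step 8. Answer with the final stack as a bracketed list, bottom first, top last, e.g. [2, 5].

[7, -11]

(re-executing from step 4 with the substitution; state before step 4: [7, 1, 1, 99])
4. SUB -> [7, 1, -98]
5. SWAP -> [7, -98, 1]
6. SUB -> [7, -99]
7. PUSH 88 -> [7, -99, 88]
8. ADD -> [7, -11]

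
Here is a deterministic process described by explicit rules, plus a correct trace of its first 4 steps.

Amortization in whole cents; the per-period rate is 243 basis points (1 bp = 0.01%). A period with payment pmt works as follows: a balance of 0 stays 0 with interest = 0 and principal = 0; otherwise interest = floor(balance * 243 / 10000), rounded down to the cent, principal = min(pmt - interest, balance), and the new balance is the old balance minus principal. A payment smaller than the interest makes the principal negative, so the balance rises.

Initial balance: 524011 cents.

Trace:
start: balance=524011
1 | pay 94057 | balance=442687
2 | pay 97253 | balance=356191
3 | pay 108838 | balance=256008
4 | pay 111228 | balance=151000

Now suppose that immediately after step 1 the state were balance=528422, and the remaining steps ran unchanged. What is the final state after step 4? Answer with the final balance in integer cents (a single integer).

243138

state after step 1 := balance=528422
2 | pay 97253 | balance=444009
3 | pay 108838 | balance=345960
4 | pay 111228 | balance=243138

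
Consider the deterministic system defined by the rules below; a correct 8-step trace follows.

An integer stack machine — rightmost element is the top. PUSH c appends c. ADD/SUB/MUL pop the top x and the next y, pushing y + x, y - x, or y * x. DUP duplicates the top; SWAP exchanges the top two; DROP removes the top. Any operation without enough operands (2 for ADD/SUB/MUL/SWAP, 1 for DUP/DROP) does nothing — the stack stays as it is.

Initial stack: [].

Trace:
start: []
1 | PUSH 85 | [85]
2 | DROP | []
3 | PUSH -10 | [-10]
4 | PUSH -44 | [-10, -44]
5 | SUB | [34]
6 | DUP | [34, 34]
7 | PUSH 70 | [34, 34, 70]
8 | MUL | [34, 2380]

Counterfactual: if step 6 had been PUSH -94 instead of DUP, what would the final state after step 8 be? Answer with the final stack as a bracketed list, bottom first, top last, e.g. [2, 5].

[34, -6580]

(re-executing from step 6 with the substitution; state before step 6: [34])
6 | PUSH -94 | [34, -94]
7 | PUSH 70 | [34, -94, 70]
8 | MUL | [34, -6580]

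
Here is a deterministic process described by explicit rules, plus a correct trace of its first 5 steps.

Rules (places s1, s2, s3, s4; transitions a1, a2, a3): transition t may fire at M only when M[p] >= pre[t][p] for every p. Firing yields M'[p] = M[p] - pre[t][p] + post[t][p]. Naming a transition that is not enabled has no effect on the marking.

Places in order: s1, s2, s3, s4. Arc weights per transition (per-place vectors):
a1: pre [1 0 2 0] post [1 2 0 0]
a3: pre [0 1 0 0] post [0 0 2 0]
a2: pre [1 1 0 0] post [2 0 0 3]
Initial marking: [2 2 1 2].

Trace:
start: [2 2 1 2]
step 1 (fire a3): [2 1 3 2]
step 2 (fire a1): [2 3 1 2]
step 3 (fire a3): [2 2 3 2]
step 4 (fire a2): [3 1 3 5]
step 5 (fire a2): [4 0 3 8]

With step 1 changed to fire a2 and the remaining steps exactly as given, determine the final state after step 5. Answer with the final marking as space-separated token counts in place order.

(re-executing from step 1 with the substitution; state before step 1: [2 2 1 2])
step 1 (fire a2): [3 1 1 5]
step 2 (fire a1): [3 1 1 5]
step 3 (fire a3): [3 0 3 5]
step 4 (fire a2): [3 0 3 5]
step 5 (fire a2): [3 0 3 5]

3 0 3 5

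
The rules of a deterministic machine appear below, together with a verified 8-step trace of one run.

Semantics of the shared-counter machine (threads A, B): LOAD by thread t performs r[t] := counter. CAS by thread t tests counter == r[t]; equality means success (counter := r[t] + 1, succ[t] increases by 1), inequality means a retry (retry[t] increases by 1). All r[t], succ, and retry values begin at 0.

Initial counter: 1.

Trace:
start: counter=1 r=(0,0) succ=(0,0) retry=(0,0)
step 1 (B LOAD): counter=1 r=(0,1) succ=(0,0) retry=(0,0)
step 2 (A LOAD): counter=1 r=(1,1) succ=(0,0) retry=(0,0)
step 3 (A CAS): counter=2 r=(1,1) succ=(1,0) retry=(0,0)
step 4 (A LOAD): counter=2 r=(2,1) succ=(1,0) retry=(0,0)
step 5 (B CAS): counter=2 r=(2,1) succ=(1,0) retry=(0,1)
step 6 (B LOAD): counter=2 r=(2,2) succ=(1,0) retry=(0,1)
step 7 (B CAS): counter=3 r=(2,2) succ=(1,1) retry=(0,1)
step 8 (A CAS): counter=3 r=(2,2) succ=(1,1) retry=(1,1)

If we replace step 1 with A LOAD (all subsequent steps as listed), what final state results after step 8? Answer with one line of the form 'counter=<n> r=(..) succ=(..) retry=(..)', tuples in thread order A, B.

(re-executing from step 1 with the substitution; state before step 1: counter=1 r=(0,0) succ=(0,0) retry=(0,0))
step 1 (A LOAD): counter=1 r=(1,0) succ=(0,0) retry=(0,0)
step 2 (A LOAD): counter=1 r=(1,0) succ=(0,0) retry=(0,0)
step 3 (A CAS): counter=2 r=(1,0) succ=(1,0) retry=(0,0)
step 4 (A LOAD): counter=2 r=(2,0) succ=(1,0) retry=(0,0)
step 5 (B CAS): counter=2 r=(2,0) succ=(1,0) retry=(0,1)
step 6 (B LOAD): counter=2 r=(2,2) succ=(1,0) retry=(0,1)
step 7 (B CAS): counter=3 r=(2,2) succ=(1,1) retry=(0,1)
step 8 (A CAS): counter=3 r=(2,2) succ=(1,1) retry=(1,1)

counter=3 r=(2,2) succ=(1,1) retry=(1,1)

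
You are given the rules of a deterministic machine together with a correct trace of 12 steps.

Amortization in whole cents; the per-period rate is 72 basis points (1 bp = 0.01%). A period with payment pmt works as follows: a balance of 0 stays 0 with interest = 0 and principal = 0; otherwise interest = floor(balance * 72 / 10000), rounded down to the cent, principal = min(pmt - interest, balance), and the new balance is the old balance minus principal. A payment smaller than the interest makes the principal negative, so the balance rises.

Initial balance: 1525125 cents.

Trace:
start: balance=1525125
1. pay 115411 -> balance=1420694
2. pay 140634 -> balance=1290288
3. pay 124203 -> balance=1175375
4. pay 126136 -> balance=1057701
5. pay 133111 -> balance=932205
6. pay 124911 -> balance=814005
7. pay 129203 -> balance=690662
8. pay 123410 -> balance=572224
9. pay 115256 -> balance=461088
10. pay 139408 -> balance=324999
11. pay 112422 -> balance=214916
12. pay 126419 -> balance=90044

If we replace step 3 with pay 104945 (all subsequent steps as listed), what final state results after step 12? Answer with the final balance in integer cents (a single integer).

110588

(re-executing from step 3 with the substitution; state before step 3: balance=1290288)
3. pay 104945 -> balance=1194633
4. pay 126136 -> balance=1077098
5. pay 133111 -> balance=951742
6. pay 124911 -> balance=833683
7. pay 129203 -> balance=710482
8. pay 123410 -> balance=592187
9. pay 115256 -> balance=481194
10. pay 139408 -> balance=345250
11. pay 112422 -> balance=235313
12. pay 126419 -> balance=110588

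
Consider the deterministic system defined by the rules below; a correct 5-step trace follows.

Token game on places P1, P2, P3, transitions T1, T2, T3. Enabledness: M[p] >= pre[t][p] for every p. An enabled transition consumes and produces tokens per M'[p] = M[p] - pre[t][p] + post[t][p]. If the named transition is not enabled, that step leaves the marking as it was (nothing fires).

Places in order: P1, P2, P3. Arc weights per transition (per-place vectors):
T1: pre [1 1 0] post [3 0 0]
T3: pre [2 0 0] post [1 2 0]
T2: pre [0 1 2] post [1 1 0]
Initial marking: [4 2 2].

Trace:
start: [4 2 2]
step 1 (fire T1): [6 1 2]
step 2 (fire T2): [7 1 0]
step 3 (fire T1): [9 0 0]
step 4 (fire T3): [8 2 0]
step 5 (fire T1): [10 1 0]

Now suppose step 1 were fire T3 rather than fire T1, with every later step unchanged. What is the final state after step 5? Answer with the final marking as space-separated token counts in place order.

(re-executing from step 1 with the substitution; state before step 1: [4 2 2])
step 1 (fire T3): [3 4 2]
step 2 (fire T2): [4 4 0]
step 3 (fire T1): [6 3 0]
step 4 (fire T3): [5 5 0]
step 5 (fire T1): [7 4 0]

7 4 0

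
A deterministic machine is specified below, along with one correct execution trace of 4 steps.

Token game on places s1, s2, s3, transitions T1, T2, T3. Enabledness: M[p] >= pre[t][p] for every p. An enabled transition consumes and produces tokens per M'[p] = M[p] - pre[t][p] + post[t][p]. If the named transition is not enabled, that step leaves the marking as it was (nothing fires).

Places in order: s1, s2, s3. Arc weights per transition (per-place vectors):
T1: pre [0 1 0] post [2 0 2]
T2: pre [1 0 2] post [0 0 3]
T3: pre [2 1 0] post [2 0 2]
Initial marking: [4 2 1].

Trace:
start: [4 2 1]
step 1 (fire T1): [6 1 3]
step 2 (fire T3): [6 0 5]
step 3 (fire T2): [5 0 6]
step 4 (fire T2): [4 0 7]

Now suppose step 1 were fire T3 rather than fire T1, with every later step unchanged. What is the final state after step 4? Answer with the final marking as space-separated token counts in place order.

(re-executing from step 1 with the substitution; state before step 1: [4 2 1])
step 1 (fire T3): [4 1 3]
step 2 (fire T3): [4 0 5]
step 3 (fire T2): [3 0 6]
step 4 (fire T2): [2 0 7]

2 0 7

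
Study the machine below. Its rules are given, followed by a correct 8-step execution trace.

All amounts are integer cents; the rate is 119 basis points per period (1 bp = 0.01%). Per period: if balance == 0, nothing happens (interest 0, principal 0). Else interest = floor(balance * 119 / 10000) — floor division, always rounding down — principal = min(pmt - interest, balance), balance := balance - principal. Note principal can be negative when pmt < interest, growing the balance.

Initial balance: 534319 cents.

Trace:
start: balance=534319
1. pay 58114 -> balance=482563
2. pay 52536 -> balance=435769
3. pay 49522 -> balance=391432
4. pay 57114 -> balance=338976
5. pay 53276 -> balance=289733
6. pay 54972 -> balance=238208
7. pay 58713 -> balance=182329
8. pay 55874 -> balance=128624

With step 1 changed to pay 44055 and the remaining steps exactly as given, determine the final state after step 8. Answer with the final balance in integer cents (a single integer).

143898

(re-executing from step 1 with the substitution; state before step 1: balance=534319)
1. pay 44055 -> balance=496622
2. pay 52536 -> balance=449995
3. pay 49522 -> balance=405827
4. pay 57114 -> balance=353542
5. pay 53276 -> balance=304473
6. pay 54972 -> balance=253124
7. pay 58713 -> balance=197423
8. pay 55874 -> balance=143898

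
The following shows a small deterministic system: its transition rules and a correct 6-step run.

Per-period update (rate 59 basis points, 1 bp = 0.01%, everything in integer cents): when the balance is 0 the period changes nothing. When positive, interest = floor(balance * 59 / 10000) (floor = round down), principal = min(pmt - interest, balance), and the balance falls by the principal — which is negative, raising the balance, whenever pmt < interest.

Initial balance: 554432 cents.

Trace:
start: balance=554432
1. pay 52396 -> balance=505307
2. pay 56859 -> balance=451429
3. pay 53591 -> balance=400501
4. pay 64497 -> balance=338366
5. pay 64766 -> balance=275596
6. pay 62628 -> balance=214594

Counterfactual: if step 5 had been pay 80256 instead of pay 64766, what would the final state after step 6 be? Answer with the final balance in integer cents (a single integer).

199012

(re-executing from step 5 with the substitution; state before step 5: balance=338366)
5. pay 80256 -> balance=260106
6. pay 62628 -> balance=199012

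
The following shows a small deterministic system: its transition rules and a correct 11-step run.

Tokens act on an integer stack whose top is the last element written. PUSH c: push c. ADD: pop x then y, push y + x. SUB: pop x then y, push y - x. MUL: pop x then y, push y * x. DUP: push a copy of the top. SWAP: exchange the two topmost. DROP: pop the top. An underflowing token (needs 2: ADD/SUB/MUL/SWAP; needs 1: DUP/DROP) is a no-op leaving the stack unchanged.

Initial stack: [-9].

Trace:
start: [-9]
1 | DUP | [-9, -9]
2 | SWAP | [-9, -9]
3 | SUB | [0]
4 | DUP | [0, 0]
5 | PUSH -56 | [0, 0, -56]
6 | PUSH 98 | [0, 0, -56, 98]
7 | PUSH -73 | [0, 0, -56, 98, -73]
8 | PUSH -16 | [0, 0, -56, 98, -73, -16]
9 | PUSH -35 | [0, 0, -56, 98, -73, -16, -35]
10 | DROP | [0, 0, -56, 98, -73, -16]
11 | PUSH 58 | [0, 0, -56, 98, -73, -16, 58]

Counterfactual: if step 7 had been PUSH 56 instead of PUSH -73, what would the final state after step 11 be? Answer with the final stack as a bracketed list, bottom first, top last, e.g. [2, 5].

[0, 0, -56, 98, 56, -16, 58]

(re-executing from step 7 with the substitution; state before step 7: [0, 0, -56, 98])
7 | PUSH 56 | [0, 0, -56, 98, 56]
8 | PUSH -16 | [0, 0, -56, 98, 56, -16]
9 | PUSH -35 | [0, 0, -56, 98, 56, -16, -35]
10 | DROP | [0, 0, -56, 98, 56, -16]
11 | PUSH 58 | [0, 0, -56, 98, 56, -16, 58]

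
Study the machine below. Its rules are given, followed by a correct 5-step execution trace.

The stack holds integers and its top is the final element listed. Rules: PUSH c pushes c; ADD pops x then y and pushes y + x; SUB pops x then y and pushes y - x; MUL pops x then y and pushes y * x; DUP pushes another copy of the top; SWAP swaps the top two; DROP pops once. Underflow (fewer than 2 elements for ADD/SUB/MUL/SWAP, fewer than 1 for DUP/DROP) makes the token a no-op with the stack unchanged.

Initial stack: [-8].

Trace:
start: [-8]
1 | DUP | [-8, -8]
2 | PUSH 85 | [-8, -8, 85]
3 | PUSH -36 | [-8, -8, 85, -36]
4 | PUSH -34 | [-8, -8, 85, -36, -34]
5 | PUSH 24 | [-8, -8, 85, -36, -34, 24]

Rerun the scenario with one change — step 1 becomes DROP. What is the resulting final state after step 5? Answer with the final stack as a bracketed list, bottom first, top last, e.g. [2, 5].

(re-executing from step 1 with the substitution; state before step 1: [-8])
1 | DROP | []
2 | PUSH 85 | [85]
3 | PUSH -36 | [85, -36]
4 | PUSH -34 | [85, -36, -34]
5 | PUSH 24 | [85, -36, -34, 24]

[85, -36, -34, 24]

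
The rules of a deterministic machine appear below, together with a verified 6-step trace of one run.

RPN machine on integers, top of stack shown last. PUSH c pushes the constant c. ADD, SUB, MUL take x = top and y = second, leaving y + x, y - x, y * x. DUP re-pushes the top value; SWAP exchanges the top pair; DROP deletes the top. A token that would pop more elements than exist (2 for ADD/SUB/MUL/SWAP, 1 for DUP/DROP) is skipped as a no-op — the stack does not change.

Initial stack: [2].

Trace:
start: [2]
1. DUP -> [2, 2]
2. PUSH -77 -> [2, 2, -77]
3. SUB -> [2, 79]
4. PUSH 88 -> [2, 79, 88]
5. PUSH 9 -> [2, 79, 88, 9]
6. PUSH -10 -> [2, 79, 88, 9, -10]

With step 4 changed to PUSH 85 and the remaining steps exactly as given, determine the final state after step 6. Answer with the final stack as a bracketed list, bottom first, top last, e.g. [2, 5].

[2, 79, 85, 9, -10]

(re-executing from step 4 with the substitution; state before step 4: [2, 79])
4. PUSH 85 -> [2, 79, 85]
5. PUSH 9 -> [2, 79, 85, 9]
6. PUSH -10 -> [2, 79, 85, 9, -10]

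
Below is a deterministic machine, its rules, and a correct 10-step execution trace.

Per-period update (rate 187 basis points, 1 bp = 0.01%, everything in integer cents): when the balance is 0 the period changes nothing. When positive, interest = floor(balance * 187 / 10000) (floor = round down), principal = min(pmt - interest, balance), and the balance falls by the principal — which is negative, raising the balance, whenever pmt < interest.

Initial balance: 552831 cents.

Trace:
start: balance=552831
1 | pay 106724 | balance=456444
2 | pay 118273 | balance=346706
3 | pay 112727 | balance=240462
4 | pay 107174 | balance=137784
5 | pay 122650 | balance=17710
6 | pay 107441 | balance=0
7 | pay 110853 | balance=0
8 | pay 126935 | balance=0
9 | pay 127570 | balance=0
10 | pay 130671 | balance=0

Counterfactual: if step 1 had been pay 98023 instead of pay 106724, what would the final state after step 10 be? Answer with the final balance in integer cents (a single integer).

0

(re-executing from step 1 with the substitution; state before step 1: balance=552831)
1 | pay 98023 | balance=465145
2 | pay 118273 | balance=355570
3 | pay 112727 | balance=249492
4 | pay 107174 | balance=146983
5 | pay 122650 | balance=27081
6 | pay 107441 | balance=0
7 | pay 110853 | balance=0
8 | pay 126935 | balance=0
9 | pay 127570 | balance=0
10 | pay 130671 | balance=0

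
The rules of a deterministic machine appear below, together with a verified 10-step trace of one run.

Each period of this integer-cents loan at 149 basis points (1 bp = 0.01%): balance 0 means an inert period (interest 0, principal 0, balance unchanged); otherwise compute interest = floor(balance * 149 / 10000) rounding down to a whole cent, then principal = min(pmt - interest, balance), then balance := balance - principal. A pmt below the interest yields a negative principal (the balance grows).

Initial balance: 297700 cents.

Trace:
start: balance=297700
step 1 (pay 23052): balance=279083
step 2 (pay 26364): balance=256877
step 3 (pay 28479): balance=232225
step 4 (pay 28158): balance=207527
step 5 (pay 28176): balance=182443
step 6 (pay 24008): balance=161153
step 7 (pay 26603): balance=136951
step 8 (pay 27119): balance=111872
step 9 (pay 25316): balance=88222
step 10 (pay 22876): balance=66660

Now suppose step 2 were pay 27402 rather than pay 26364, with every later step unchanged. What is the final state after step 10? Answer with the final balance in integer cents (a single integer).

(re-executing from step 2 with the substitution; state before step 2: balance=279083)
step 2 (pay 27402): balance=255839
step 3 (pay 28479): balance=231172
step 4 (pay 28158): balance=206458
step 5 (pay 28176): balance=181358
step 6 (pay 24008): balance=160052
step 7 (pay 26603): balance=135833
step 8 (pay 27119): balance=110737
step 9 (pay 25316): balance=87070
step 10 (pay 22876): balance=65491

65491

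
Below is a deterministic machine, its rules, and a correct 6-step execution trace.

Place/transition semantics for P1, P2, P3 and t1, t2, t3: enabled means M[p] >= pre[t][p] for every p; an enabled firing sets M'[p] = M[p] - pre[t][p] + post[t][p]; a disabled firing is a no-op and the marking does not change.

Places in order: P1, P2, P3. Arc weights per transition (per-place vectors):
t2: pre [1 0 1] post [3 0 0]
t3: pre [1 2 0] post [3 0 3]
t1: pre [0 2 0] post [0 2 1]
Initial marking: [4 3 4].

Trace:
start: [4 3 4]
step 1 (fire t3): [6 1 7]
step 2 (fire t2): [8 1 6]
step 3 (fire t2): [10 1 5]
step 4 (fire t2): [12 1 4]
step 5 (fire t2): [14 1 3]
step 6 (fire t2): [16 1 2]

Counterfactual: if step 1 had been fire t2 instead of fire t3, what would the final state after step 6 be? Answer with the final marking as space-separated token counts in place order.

(re-executing from step 1 with the substitution; state before step 1: [4 3 4])
step 1 (fire t2): [6 3 3]
step 2 (fire t2): [8 3 2]
step 3 (fire t2): [10 3 1]
step 4 (fire t2): [12 3 0]
step 5 (fire t2): [12 3 0]
step 6 (fire t2): [12 3 0]

12 3 0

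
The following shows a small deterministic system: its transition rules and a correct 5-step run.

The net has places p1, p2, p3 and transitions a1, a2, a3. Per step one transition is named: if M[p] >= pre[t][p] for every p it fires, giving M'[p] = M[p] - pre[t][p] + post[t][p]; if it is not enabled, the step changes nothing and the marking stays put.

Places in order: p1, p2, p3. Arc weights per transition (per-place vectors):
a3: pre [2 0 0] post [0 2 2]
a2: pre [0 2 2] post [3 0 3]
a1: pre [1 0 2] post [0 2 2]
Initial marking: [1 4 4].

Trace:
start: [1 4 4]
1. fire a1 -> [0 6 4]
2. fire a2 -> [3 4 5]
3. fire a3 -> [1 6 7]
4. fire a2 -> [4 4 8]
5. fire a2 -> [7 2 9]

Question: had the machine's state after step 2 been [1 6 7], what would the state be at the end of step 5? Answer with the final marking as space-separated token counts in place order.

state after step 2 := [1 6 7]
3. fire a3 -> [1 6 7]
4. fire a2 -> [4 4 8]
5. fire a2 -> [7 2 9]

7 2 9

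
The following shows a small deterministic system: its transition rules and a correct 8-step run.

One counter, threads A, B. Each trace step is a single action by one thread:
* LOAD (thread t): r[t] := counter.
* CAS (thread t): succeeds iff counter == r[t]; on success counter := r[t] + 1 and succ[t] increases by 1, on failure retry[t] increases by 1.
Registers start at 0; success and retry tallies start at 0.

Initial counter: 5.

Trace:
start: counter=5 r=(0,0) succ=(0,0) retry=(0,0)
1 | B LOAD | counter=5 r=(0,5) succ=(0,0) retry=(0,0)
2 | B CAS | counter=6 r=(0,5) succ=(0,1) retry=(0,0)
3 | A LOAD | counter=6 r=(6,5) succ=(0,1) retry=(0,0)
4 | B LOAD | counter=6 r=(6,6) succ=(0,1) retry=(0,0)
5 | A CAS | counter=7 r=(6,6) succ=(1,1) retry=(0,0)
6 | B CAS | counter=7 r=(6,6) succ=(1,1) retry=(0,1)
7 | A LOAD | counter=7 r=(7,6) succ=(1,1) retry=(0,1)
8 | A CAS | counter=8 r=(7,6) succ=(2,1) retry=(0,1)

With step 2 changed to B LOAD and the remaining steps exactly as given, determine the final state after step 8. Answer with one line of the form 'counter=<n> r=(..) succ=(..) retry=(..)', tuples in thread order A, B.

(re-executing from step 2 with the substitution; state before step 2: counter=5 r=(0,5) succ=(0,0) retry=(0,0))
2 | B LOAD | counter=5 r=(0,5) succ=(0,0) retry=(0,0)
3 | A LOAD | counter=5 r=(5,5) succ=(0,0) retry=(0,0)
4 | B LOAD | counter=5 r=(5,5) succ=(0,0) retry=(0,0)
5 | A CAS | counter=6 r=(5,5) succ=(1,0) retry=(0,0)
6 | B CAS | counter=6 r=(5,5) succ=(1,0) retry=(0,1)
7 | A LOAD | counter=6 r=(6,5) succ=(1,0) retry=(0,1)
8 | A CAS | counter=7 r=(6,5) succ=(2,0) retry=(0,1)

counter=7 r=(6,5) succ=(2,0) retry=(0,1)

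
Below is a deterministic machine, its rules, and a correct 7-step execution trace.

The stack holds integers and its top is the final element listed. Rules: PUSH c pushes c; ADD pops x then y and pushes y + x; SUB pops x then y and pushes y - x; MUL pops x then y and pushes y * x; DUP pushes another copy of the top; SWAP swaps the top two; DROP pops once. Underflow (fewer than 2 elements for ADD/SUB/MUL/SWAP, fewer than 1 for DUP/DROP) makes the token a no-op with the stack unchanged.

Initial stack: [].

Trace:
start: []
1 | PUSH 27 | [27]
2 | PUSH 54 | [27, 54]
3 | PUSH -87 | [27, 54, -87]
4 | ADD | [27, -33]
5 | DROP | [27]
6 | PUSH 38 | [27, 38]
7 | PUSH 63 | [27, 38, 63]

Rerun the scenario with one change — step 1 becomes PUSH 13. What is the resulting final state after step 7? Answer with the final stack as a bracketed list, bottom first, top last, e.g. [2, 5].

(re-executing from step 1 with the substitution; state before step 1: [])
1 | PUSH 13 | [13]
2 | PUSH 54 | [13, 54]
3 | PUSH -87 | [13, 54, -87]
4 | ADD | [13, -33]
5 | DROP | [13]
6 | PUSH 38 | [13, 38]
7 | PUSH 63 | [13, 38, 63]

[13, 38, 63]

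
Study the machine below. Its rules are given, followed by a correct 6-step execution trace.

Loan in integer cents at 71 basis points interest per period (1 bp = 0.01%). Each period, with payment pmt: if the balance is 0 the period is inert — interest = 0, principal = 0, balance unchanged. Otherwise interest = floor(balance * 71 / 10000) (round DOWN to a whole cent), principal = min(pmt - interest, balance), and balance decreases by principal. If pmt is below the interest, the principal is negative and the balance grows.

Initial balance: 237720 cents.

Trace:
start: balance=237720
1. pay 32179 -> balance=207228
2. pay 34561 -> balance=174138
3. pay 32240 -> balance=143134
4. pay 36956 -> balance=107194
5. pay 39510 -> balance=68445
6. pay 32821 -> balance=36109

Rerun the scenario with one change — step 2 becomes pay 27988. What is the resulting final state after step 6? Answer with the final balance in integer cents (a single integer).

42871

(re-executing from step 2 with the substitution; state before step 2: balance=207228)
2. pay 27988 -> balance=180711
3. pay 32240 -> balance=149754
4. pay 36956 -> balance=113861
5. pay 39510 -> balance=75159
6. pay 32821 -> balance=42871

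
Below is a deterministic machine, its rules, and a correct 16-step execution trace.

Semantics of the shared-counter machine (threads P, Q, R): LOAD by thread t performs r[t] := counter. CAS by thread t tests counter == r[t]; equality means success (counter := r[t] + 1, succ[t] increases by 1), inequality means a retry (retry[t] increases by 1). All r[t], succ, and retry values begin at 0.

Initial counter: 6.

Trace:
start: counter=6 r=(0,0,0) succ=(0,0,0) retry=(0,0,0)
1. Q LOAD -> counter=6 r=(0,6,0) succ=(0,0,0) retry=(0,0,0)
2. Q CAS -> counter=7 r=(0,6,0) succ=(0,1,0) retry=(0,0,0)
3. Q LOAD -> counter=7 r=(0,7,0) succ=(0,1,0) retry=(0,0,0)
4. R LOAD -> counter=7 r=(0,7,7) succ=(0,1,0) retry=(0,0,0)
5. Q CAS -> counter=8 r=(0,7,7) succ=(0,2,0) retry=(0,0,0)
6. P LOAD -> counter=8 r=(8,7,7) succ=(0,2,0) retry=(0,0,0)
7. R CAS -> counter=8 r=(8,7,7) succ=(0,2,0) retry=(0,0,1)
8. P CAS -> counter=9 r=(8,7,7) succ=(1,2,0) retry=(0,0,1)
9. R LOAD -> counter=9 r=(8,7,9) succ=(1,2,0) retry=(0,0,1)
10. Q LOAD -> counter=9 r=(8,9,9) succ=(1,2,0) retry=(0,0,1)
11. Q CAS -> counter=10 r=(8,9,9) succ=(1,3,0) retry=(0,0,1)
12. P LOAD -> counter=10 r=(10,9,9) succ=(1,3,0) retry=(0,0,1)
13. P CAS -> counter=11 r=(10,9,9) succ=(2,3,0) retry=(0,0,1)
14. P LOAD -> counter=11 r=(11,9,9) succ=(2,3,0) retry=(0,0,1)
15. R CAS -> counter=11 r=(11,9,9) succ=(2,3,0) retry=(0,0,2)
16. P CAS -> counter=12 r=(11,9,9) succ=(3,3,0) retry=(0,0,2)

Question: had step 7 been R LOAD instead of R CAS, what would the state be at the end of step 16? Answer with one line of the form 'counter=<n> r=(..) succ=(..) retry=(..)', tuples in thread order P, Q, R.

counter=12 r=(11,9,9) succ=(3,3,0) retry=(0,0,1)

(re-executing from step 7 with the substitution; state before step 7: counter=8 r=(8,7,7) succ=(0,2,0) retry=(0,0,0))
7. R LOAD -> counter=8 r=(8,7,8) succ=(0,2,0) retry=(0,0,0)
8. P CAS -> counter=9 r=(8,7,8) succ=(1,2,0) retry=(0,0,0)
9. R LOAD -> counter=9 r=(8,7,9) succ=(1,2,0) retry=(0,0,0)
10. Q LOAD -> counter=9 r=(8,9,9) succ=(1,2,0) retry=(0,0,0)
11. Q CAS -> counter=10 r=(8,9,9) succ=(1,3,0) retry=(0,0,0)
12. P LOAD -> counter=10 r=(10,9,9) succ=(1,3,0) retry=(0,0,0)
13. P CAS -> counter=11 r=(10,9,9) succ=(2,3,0) retry=(0,0,0)
14. P LOAD -> counter=11 r=(11,9,9) succ=(2,3,0) retry=(0,0,0)
15. R CAS -> counter=11 r=(11,9,9) succ=(2,3,0) retry=(0,0,1)
16. P CAS -> counter=12 r=(11,9,9) succ=(3,3,0) retry=(0,0,1)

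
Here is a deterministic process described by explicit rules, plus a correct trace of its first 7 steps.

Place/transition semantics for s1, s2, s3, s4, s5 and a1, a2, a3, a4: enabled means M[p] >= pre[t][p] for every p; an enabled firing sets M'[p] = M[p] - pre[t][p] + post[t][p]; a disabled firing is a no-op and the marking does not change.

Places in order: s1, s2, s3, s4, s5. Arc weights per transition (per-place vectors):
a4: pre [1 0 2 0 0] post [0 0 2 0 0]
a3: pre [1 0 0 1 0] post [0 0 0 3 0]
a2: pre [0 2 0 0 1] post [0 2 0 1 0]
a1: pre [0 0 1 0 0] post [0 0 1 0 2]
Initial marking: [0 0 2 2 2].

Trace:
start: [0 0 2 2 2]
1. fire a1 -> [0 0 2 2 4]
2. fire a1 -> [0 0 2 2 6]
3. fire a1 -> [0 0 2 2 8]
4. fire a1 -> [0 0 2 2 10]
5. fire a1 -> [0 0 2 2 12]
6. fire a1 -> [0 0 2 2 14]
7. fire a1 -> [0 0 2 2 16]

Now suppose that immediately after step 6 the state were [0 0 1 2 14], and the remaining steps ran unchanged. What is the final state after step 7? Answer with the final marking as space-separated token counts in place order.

state after step 6 := [0 0 1 2 14]
7. fire a1 -> [0 0 1 2 16]

0 0 1 2 16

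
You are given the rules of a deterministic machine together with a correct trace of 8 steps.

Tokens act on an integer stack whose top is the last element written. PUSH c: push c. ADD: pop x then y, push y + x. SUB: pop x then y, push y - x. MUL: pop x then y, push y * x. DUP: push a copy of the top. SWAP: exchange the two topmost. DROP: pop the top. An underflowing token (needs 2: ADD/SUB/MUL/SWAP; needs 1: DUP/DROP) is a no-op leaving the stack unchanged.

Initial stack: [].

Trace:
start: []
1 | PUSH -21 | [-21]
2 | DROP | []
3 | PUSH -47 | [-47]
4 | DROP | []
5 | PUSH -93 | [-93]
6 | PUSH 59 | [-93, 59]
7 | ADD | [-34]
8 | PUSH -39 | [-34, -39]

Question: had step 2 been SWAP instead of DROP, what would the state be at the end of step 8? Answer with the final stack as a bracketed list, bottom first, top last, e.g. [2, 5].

(re-executing from step 2 with the substitution; state before step 2: [-21])
2 | SWAP | [-21]
3 | PUSH -47 | [-21, -47]
4 | DROP | [-21]
5 | PUSH -93 | [-21, -93]
6 | PUSH 59 | [-21, -93, 59]
7 | ADD | [-21, -34]
8 | PUSH -39 | [-21, -34, -39]

[-21, -34, -39]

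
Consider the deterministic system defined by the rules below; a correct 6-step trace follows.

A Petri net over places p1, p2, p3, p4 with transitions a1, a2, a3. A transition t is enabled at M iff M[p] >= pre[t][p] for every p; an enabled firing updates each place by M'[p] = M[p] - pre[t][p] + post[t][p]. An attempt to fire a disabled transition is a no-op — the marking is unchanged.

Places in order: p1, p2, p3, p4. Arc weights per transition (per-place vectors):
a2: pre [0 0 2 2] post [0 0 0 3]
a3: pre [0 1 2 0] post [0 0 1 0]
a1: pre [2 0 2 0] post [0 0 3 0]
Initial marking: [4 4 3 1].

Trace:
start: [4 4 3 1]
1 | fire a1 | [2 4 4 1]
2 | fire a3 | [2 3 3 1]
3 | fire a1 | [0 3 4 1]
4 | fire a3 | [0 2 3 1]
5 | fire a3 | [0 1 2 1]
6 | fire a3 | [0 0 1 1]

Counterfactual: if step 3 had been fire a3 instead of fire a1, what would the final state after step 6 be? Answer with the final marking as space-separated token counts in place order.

(re-executing from step 3 with the substitution; state before step 3: [2 3 3 1])
3 | fire a3 | [2 2 2 1]
4 | fire a3 | [2 1 1 1]
5 | fire a3 | [2 1 1 1]
6 | fire a3 | [2 1 1 1]

2 1 1 1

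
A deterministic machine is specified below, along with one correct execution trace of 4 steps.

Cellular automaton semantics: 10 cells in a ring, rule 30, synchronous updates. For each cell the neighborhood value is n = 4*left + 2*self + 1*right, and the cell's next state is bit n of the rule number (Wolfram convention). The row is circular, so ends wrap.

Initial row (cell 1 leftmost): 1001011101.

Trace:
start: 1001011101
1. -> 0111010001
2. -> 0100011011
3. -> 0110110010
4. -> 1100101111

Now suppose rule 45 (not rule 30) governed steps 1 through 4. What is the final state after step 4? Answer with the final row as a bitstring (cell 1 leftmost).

(re-executing steps 1..4 under rule 45; state before step 1: 1001011101)
1. -> 0001110011
2. -> 0101000010
3. -> 0111011010
4. -> 0100110110

0100110110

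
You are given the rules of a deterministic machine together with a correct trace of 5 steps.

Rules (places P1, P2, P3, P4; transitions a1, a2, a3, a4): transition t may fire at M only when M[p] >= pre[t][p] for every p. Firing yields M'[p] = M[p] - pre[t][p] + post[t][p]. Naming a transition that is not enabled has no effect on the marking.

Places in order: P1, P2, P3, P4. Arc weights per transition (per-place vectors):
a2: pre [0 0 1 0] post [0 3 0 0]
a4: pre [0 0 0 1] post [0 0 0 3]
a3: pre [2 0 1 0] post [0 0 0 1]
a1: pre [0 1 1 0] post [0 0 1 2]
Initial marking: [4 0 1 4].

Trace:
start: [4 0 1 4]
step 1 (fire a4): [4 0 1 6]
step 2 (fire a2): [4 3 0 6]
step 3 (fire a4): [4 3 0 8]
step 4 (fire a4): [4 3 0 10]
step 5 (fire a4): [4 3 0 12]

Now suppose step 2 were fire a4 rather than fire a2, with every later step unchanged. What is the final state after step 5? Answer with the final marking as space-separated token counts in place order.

4 0 1 14

(re-executing from step 2 with the substitution; state before step 2: [4 0 1 6])
step 2 (fire a4): [4 0 1 8]
step 3 (fire a4): [4 0 1 10]
step 4 (fire a4): [4 0 1 12]
step 5 (fire a4): [4 0 1 14]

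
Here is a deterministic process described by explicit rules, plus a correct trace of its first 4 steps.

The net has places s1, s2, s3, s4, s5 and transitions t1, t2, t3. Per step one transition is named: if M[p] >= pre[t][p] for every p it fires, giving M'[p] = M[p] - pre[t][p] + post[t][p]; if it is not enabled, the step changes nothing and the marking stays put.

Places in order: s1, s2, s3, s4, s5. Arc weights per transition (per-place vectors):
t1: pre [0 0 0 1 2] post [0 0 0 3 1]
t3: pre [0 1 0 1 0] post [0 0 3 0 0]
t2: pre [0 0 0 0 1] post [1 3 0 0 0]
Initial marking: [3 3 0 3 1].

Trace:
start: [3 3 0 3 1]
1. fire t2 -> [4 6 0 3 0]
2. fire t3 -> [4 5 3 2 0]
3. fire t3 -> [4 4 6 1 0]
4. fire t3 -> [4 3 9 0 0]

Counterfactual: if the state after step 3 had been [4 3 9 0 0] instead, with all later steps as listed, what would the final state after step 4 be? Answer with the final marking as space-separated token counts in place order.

state after step 3 := [4 3 9 0 0]
4. fire t3 -> [4 3 9 0 0]

4 3 9 0 0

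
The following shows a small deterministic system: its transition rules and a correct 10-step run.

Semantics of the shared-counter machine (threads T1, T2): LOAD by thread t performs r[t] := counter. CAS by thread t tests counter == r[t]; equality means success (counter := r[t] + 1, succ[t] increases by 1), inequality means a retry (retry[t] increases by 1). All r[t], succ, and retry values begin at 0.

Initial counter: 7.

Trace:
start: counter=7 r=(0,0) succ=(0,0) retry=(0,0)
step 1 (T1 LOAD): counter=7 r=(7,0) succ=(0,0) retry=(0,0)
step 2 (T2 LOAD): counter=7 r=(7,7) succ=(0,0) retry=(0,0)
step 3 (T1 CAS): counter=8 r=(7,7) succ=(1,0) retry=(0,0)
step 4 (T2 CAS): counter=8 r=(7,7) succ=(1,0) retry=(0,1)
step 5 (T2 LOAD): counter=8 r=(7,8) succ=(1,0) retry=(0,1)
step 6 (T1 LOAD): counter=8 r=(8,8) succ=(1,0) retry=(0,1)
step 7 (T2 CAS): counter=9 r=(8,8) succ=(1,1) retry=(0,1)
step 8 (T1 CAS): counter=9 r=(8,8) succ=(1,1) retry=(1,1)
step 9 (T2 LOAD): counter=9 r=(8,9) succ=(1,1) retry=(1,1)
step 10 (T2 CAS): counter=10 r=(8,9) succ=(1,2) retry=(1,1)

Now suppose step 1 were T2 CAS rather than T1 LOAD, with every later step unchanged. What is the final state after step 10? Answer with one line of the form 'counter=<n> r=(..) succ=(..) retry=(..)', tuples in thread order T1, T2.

(re-executing from step 1 with the substitution; state before step 1: counter=7 r=(0,0) succ=(0,0) retry=(0,0))
step 1 (T2 CAS): counter=7 r=(0,0) succ=(0,0) retry=(0,1)
step 2 (T2 LOAD): counter=7 r=(0,7) succ=(0,0) retry=(0,1)
step 3 (T1 CAS): counter=7 r=(0,7) succ=(0,0) retry=(1,1)
step 4 (T2 CAS): counter=8 r=(0,7) succ=(0,1) retry=(1,1)
step 5 (T2 LOAD): counter=8 r=(0,8) succ=(0,1) retry=(1,1)
step 6 (T1 LOAD): counter=8 r=(8,8) succ=(0,1) retry=(1,1)
step 7 (T2 CAS): counter=9 r=(8,8) succ=(0,2) retry=(1,1)
step 8 (T1 CAS): counter=9 r=(8,8) succ=(0,2) retry=(2,1)
step 9 (T2 LOAD): counter=9 r=(8,9) succ=(0,2) retry=(2,1)
step 10 (T2 CAS): counter=10 r=(8,9) succ=(0,3) retry=(2,1)

counter=10 r=(8,9) succ=(0,3) retry=(2,1)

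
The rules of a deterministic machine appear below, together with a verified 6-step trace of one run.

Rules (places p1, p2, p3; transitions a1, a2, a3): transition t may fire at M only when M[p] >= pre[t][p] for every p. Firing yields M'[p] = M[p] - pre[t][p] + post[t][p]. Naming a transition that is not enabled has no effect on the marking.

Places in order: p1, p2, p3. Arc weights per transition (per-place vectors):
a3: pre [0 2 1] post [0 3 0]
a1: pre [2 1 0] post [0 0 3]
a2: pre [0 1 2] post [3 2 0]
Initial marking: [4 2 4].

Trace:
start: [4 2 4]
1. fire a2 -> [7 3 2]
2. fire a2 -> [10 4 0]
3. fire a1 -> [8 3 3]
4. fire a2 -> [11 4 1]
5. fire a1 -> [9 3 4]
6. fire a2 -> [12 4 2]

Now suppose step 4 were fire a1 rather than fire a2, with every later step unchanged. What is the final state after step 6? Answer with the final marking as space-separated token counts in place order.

7 2 7

(re-executing from step 4 with the substitution; state before step 4: [8 3 3])
4. fire a1 -> [6 2 6]
5. fire a1 -> [4 1 9]
6. fire a2 -> [7 2 7]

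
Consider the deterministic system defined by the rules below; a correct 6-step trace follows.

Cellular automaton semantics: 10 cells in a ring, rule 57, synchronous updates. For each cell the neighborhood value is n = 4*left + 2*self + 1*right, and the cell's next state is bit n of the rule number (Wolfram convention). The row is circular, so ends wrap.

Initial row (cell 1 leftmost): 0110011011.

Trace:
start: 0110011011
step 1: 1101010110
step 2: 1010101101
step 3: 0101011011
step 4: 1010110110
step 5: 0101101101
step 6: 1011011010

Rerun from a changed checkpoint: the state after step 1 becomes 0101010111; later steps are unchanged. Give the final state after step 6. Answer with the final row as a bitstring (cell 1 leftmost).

state after step 1 := 0101010111
step 2: 1010101100
step 3: 0101011010
step 4: 0010110101
step 5: 1001101010
step 6: 0101010101

0101010101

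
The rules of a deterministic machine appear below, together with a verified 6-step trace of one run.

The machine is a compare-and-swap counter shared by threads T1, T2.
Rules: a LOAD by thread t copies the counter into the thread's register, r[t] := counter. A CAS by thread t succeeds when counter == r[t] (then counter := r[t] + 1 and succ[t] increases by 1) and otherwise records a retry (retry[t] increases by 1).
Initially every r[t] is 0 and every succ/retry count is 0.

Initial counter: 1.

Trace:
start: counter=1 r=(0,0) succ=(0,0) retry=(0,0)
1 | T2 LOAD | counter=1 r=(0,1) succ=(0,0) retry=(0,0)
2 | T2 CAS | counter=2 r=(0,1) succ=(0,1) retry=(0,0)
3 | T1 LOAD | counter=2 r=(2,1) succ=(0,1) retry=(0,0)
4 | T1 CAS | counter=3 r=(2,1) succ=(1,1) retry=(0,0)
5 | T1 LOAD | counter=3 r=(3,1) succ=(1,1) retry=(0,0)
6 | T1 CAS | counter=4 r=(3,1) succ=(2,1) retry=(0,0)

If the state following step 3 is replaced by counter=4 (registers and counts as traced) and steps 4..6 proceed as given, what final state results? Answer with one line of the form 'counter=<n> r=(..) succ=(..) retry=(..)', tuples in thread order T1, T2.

counter=5 r=(4,1) succ=(1,1) retry=(1,0)

state after step 3 := counter=4 r=(2,1) succ=(0,1) retry=(0,0)
4 | T1 CAS | counter=4 r=(2,1) succ=(0,1) retry=(1,0)
5 | T1 LOAD | counter=4 r=(4,1) succ=(0,1) retry=(1,0)
6 | T1 CAS | counter=5 r=(4,1) succ=(1,1) retry=(1,0)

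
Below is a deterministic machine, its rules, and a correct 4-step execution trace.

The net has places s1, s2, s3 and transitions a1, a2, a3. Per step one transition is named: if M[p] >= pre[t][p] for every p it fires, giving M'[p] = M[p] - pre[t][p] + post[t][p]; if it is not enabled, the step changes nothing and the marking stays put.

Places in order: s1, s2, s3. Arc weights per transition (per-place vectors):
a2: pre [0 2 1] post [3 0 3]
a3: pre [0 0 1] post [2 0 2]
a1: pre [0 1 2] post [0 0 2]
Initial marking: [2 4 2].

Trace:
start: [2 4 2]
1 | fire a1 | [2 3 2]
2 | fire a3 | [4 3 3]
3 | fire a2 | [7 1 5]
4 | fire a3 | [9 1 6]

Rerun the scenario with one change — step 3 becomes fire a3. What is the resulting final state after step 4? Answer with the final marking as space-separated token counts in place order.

(re-executing from step 3 with the substitution; state before step 3: [4 3 3])
3 | fire a3 | [6 3 4]
4 | fire a3 | [8 3 5]

8 3 5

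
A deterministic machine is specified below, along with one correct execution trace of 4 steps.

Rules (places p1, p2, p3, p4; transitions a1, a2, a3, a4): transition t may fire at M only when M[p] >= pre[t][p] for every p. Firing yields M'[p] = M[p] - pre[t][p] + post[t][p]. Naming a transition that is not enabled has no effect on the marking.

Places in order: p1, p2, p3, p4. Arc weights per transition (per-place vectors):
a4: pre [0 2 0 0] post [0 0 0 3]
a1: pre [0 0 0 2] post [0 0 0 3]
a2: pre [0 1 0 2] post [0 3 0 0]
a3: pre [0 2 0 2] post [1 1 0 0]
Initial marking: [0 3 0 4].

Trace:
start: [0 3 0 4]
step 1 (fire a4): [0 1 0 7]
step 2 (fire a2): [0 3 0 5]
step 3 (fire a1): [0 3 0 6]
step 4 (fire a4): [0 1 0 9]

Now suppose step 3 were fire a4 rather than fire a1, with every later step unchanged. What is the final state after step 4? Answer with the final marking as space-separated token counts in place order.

(re-executing from step 3 with the substitution; state before step 3: [0 3 0 5])
step 3 (fire a4): [0 1 0 8]
step 4 (fire a4): [0 1 0 8]

0 1 0 8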